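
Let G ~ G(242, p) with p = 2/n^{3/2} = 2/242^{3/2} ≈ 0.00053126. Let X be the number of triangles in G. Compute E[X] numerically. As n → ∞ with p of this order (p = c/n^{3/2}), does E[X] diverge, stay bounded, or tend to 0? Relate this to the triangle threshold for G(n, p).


Number of potential triangles: C(242, 3) = 2332880.
Each occurs with probability p³ ≈ (0.00053126)³ ≈ 1.4994115e-10.
By linearity: E[X] = C(242, 3)·p³ ≈ 2332880 · 1.4994115e-10 ≈ 0.00035.
Since α = 3/2 > 1, p = c/n^{3/2} = o(1/n) is below the triangle threshold p ~ 1/n. Asymptotically E[X] ~ (c³/6)·n^{3(1−α)} = (2³/6)·n^{-1.5} → 0, so by Markov's inequality G has no triangles w.h.p.

E[X] ≈ 0.00035; in regime p = Θ(1/n^{3/2}) E[X] tends to 0 (below the triangle threshold p ~ 1/n).


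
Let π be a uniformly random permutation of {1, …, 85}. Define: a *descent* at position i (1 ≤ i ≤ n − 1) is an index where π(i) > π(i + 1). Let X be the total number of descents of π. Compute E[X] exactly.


Write X = Σ X_I over i = 1, …, 84, with X_I the indicator of one descent.
There are 84 indicators.
For each fixed i, the pair (π(i), π(i+1)) is a uniformly random ordered pair of distinct values from {1, …, 85}; by symmetry P[π(i) > π(i+1)] = 1/2.
By linearity: E[X] = 84 · (1/2) = (85 − 1) · (1/2) = 42 ≈ 42.000000.

E[X] = 42 = 42.000000.


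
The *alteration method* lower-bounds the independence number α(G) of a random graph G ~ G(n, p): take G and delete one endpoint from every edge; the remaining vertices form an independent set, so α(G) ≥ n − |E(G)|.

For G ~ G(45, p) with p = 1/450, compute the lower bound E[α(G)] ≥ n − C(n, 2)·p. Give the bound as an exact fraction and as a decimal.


E[|E(G)|] = C(45, 2)·p = 990 · (1/450) = 11/5.
E[α(G)] ≥ n − E[|E(G)|] = 45 − 11/5 = 214/5.
Numerically: ≈ 42.80000.
(This is only a lower bound; the true E[α(G)] may be larger.)

E[α(G)] ≥ 214/5 ≈ 42.80000.


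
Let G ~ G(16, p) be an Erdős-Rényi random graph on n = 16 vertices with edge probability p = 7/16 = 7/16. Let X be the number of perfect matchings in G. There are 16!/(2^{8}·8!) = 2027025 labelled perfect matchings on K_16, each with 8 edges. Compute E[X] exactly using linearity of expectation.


K_16 has 16!/(2^{8}·8!) = 2027025 labelled perfect matchings.
For each such perfect matching H, let X_H = 1 if all 8 edges of H are present in G. Then P[X_H = 1] = p^{8} = (7/16)^{8} = 5764801/4294967296.
By linearity of expectation: E[X] = Σ_H E[X_H] = 2027025 · p^{8} = 2027025 · 5764801/4294967296 = 11685395747025/4294967296.
Numerically: E[X] ≈ 2.72e+03.

E[X] = 2027025 · (7/16)^{8} = 11685395747025/4294967296 ≈ 2.72e+03.


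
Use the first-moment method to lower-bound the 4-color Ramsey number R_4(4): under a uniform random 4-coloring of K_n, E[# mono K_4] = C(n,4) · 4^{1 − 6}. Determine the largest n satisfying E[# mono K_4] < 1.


We need C(n, 4) · 4^{1 − 6} < 1, i.e. C(n, 4) < 4^{6 − 1} = 1024.
Check values of n near the boundary:
  n = 12: C(12, 4) = 495; 495 < 1024? YES
  n = 13: C(13, 4) = 715; 715 < 1024? YES
  n = 14: C(14, 4) = 1001; 1001 < 1024? YES
  n = 15: C(15, 4) = 1365; 1365 < 1024? NO
  n = 16: C(16, 4) = 1820; 1820 < 1024? NO
The largest n with C(n, 4) < 1024 is n = 14 (where E[X] = 1001/1024 ≈ 0.9775). Hence R_4(4) > 14, i.e. R_4(4) ≥ 15.

Largest n = 14; hence R_4(4) > 14.


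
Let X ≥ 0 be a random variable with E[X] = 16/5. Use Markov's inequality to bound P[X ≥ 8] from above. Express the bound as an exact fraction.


μ = E[X] = 16/5, a = 8.
Markov: P[X ≥ 8] ≤ μ/a = (16/5)/8 = 2/5.
Numerically: ≈ 0.40000.
(Since a = 8 > μ = 3.20000, the bound 2/5 is < 1 and informative.)

P[X ≥ 8] ≤ 2/5 ≈ 0.40000.


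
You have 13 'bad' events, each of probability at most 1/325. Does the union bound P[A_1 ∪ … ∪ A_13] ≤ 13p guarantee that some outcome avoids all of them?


Union bound: P[∪_{i=1}^{13} A_i] ≤ Σ_i P[A_i] ≤ 13·p = 13·(1/325) = 1/25.
Numerically: 1/25 ≈ 0.04000.
Is 1/25 < 1? YES.
Since P[∪ A_i] ≤ 1/25 < 1, the complement has P[∩ A_i^c] ≥ 1 − 1/25 = 24/25 > 0, so some outcome avoids every A_i.

13·p = 1/25 ≈ 0.04000; existence CERTIFIED by the union bound.


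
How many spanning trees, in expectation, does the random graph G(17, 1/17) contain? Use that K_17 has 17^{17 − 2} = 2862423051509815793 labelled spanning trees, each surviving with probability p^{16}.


K_17 has 17^{17 − 2} = 2862423051509815793 labelled spanning trees.
For each such spanning tree H, let X_H = 1 if all 16 edges of H are present in G. Then P[X_H = 1] = p^{16} = (1/17)^{16} = 1/48661191875666868481.
By linearity: E[X] = Σ_H E[X_H] = 2862423051509815793 · p^{16} = 2862423051509815793 · 1/48661191875666868481 = 1/17.
Numerically: E[X] ≈ 0.058824.

E[X] = 2862423051509815793 · (1/17)^{16} = 1/17 ≈ 0.058824.


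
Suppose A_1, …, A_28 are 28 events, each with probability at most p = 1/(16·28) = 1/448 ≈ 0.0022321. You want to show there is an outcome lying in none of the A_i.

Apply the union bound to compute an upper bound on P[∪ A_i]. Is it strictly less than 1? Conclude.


Union bound: P[∪_{i=1}^{28} A_i] ≤ Σ_i P[A_i] ≤ 28·p = 28·(1/448) = 1/16.
Numerically: 1/16 ≈ 0.0625000.
Is 1/16 < 1? YES.
Since P[∪ A_i] ≤ 1/16 < 1, the complement has P[∩ A_i^c] ≥ 1 − 1/16 = 15/16 > 0, so some outcome avoids every A_i.

28·p = 1/16 ≈ 0.0625000; existence CERTIFIED by the union bound.


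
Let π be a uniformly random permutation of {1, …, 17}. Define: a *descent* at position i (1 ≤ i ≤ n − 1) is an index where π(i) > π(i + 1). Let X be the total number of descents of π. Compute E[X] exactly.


Write X = Σ X_I over i = 1, …, 16, with X_I the indicator of one descent.
There are 16 indicators.
For each fixed i, the pair (π(i), π(i+1)) is a uniformly random ordered pair of distinct values from {1, …, 17}; by symmetry P[π(i) > π(i+1)] = 1/2.
By linearity: E[X] = 16 · (1/2) = (17 − 1) · (1/2) = 8 ≈ 8.000.

E[X] = 8 = 8.000.


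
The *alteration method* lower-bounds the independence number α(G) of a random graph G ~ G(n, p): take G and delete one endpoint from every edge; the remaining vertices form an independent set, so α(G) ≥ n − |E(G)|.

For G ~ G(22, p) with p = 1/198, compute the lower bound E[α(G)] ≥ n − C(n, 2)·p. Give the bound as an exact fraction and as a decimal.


E[|E(G)|] = C(22, 2)·p = 231 · (1/198) = 7/6.
E[α(G)] ≥ n − E[|E(G)|] = 22 − 7/6 = 125/6.
Numerically: ≈ 20.83333.
(This is only a lower bound; the true E[α(G)] may be larger.)

E[α(G)] ≥ 125/6 ≈ 20.83333.


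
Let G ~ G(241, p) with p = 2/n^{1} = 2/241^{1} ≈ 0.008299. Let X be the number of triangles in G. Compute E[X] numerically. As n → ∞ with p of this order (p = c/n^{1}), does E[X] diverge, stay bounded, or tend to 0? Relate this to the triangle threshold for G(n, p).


Number of potential triangles: C(241, 3) = 2303960.
Each occurs with probability p³ ≈ (0.008299)³ ≈ 5.715298e-07.
By linearity: E[X] = C(241, 3)·p³ ≈ 2303960 · 5.715298e-07 ≈ 1.3168.
Here α = 1, so p = 2/n is exactly at the triangle threshold p ~ 1/n. Asymptotically E[X] → c³/6 = 2³/6 = 4/3 ≈ 1.3333, a bounded constant. In this regime the triangle count is asymptotically Poisson(c³/6).

E[X] ≈ 1.3168; in regime p = Θ(1/n^{1}) E[X] stays bounded (at the triangle threshold p ~ 1/n).


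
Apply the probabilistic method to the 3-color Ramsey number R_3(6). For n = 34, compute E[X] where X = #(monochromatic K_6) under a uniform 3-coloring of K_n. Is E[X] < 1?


E[X] = C(34, 6) · 3^{1 − 15} = 1344904 · 3^{−14} = 1344904/4782969.
As a reduced fraction: E[X] = 1344904/4782969 ≈ 0.2811860.
Is E[X] < 1? YES.
Since E[X] < 1, there exists a 3-coloring of K_{34} with no monochromatic K_6; hence R_3(6) > 34.

E[X] = 1344904/4782969 ≈ 0.2811860; E[X] < 1, so R_3(6) > 34.


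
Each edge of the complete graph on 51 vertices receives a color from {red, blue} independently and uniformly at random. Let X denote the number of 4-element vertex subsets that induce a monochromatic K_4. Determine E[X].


Let X = Σ_S X_S over the C(51, 4) = 249900 subsets S of size 4, where X_S = 1 if the K_4 on S is monochromatic.
For a fixed S, the K_4 on S has C(4, 2) = 6 edges. P[all 6 edges red] = (1/2)^6, and likewise for blue, so P[monochromatic] = 2·(1/2)^6 = 2^{1 − 6} = 1/32.
Summing: E[X] = C(51, 4) · 2^{1 − 6} = 249900 · 1/32 = 62475/8.
Numerically: E[X] ≈ 7809.375000.

E[X] = C(51,4)·2^(1−C(4,2)) = 62475/8 ≈ 7809.375000.


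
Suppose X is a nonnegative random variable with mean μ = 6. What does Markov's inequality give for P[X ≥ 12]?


μ = E[X] = 6, a = 12.
Markov: P[X ≥ 12] ≤ μ/a = (6)/12 = 1/2.
Numerically: ≈ 0.50000.
(Since a = 12 > μ = 6.00000, the bound 1/2 is < 1 and informative.)

P[X ≥ 12] ≤ 1/2 ≈ 0.50000.


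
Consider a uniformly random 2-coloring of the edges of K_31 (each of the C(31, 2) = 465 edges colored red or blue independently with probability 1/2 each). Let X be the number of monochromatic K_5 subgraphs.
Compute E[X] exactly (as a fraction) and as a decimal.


Let X = Σ_S X_S over the C(31, 5) = 169911 subsets S of size 5, where X_S = 1 if the K_5 on S is monochromatic.
For a fixed S, the K_5 on S has C(5, 2) = 10 edges. P[all 10 edges red] = (1/2)^10, and likewise for blue, so P[monochromatic] = 2·(1/2)^10 = 2^{1 − 10} = 1/512.
By linearity of expectation: E[X] = C(31, 5) · 2^{1 − 10} = 169911 · 1/512 = 169911/512.
Numerically: E[X] ≈ 331.857.

E[X] = C(31,5)·2^(1−C(5,2)) = 169911/512 ≈ 331.857.


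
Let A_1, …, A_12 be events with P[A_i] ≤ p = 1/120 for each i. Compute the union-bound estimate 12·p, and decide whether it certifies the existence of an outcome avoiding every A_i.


Union bound: P[∪_{i=1}^{12} A_i] ≤ Σ_i P[A_i] ≤ 12·p = 12·(1/120) = 1/10.
Numerically: 1/10 ≈ 0.100000.
Is 1/10 < 1? YES.
Since P[∪ A_i] ≤ 1/10 < 1, the complement has P[∩ A_i^c] ≥ 1 − 1/10 = 9/10 > 0, so some outcome avoids every A_i.

12·p = 1/10 ≈ 0.100000; existence CERTIFIED by the union bound.


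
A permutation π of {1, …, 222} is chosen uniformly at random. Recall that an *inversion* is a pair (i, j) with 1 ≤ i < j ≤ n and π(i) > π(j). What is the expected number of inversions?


Write X = Σ X_I over the C(222, 2) = 24531 pairs i < j, with X_I the indicator of one inversion.
There are 24531 indicators.
For each fixed pair i < j, the values π(i) and π(j) are two distinct elements of {1, …, 222} in uniformly random order; by symmetry P[π(i) > π(j)] = 1/2.
By linearity: E[X] = 24531 · (1/2) = C(222, 2) · (1/2) = 24531/2 = 24531/2 ≈ 12265.500.

E[X] = 24531/2 = 12265.500.


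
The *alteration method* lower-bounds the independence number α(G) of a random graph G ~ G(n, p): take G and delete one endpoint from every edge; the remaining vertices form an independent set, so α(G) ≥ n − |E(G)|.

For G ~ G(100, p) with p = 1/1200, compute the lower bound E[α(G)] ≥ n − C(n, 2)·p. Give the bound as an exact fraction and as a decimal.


E[|E(G)|] = C(100, 2)·p = 4950 · (1/1200) = 33/8.
E[α(G)] ≥ n − E[|E(G)|] = 100 − 33/8 = 767/8.
Numerically: ≈ 95.8750.
(This is only a lower bound; the true E[α(G)] may be larger.)

E[α(G)] ≥ 767/8 ≈ 95.8750.


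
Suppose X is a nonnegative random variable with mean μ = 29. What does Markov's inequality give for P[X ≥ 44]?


μ = E[X] = 29, a = 44.
Markov: P[X ≥ 44] ≤ μ/a = (29)/44 = 29/44.
Numerically: ≈ 0.659091.
(Since a = 44 > μ = 29.000000, the bound 29/44 is < 1 and informative.)

P[X ≥ 44] ≤ 29/44 ≈ 0.659091.


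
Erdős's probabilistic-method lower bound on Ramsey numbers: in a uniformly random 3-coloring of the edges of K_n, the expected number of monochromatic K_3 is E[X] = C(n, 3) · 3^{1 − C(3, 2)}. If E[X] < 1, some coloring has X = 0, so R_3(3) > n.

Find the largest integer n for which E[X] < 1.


We need C(n, 3) · 3^{1 − 3} < 1, i.e. C(n, 3) < 3^{3 − 1} = 9.
Check values of n near the boundary:
  n = 3: C(3, 3) = 1; 1 < 9? YES
  n = 4: C(4, 3) = 4; 4 < 9? YES
  n = 5: C(5, 3) = 10; 10 < 9? NO
  n = 6: C(6, 3) = 20; 20 < 9? NO
The largest n with C(n, 3) < 9 is n = 4 (where E[X] = 4/9 ≈ 0.4444). Hence R_3(3) > 4, i.e. R_3(3) ≥ 5.

Largest n = 4; hence R_3(3) > 4.


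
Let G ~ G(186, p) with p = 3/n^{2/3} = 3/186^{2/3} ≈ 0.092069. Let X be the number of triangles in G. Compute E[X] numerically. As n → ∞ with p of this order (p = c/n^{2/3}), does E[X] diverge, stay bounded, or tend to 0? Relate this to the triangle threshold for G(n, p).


Number of potential triangles: C(186, 3) = 1055240.
Each occurs with probability p³ ≈ (0.092069)³ ≈ 7.8043704e-04.
By linearity: E[X] = C(186, 3)·p³ ≈ 1055240 · 7.8043704e-04 ≈ 823.54839.
Since α = 2/3 < 1, p = c/n^{2/3} ≫ 1/n is above the triangle threshold p ~ 1/n. Asymptotically E[X] ~ (c³/6)·n^{3(1−α)} = (3³/6)·n^{1} → ∞; triangles are abundant w.h.p.

E[X] ≈ 823.54839; in regime p = Θ(1/n^{2/3}) E[X] diverges (above the triangle threshold p ~ 1/n).


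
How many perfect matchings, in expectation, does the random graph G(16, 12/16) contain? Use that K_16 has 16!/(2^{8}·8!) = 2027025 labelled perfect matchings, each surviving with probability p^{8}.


K_16 has 16!/(2^{8}·8!) = 2027025 labelled perfect matchings.
For each such perfect matching H, let X_H = 1 if all 8 edges of H are present in G. Then P[X_H = 1] = p^{8} = (3/4)^{8} = 6561/65536.
Summing the indicators: E[X] = Σ_H E[X_H] = 2027025 · p^{8} = 2027025 · 6561/65536 = 13299311025/65536.
Numerically: E[X] ≈ 2.0293e+05.

E[X] = 2027025 · (3/4)^{8} = 13299311025/65536 ≈ 2.0293e+05.


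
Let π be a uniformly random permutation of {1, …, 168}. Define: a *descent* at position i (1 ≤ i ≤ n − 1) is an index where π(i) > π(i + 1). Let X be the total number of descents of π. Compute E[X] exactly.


Write X = Σ X_I over i = 1, …, 167, with X_I the indicator of one descent.
There are 167 indicators.
For each fixed i, the pair (π(i), π(i+1)) is a uniformly random ordered pair of distinct values from {1, …, 168}; by symmetry P[π(i) > π(i+1)] = 1/2.
By linearity: E[X] = 167 · (1/2) = (168 − 1) · (1/2) = 167/2 ≈ 83.50000.

E[X] = 167/2 = 83.50000.


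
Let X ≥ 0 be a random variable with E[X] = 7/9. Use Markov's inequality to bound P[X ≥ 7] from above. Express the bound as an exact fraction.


μ = E[X] = 7/9, a = 7.
Markov: P[X ≥ 7] ≤ μ/a = (7/9)/7 = 1/9.
Numerically: ≈ 0.1111.
(Since a = 7 > μ = 0.7778, the bound 1/9 is < 1 and informative.)

P[X ≥ 7] ≤ 1/9 ≈ 0.1111.


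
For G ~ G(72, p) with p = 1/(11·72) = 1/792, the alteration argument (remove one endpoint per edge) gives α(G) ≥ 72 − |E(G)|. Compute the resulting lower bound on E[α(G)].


E[|E(G)|] = C(72, 2)·p = 2556 · (1/792) = 71/22.
E[α(G)] ≥ n − E[|E(G)|] = 72 − 71/22 = 1513/22.
Numerically: ≈ 68.772727.
(This is only a lower bound; the true E[α(G)] may be larger.)

E[α(G)] ≥ 1513/22 ≈ 68.772727.


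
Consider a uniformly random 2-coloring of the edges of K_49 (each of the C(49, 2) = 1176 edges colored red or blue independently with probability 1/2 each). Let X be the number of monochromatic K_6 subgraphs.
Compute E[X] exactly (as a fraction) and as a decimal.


Let X = Σ_S X_S over the C(49, 6) = 13983816 subsets S of size 6, where X_S = 1 if the K_6 on S is monochromatic.
For a fixed S, the K_6 on S has C(6, 2) = 15 edges. P[all 15 edges red] = (1/2)^15, and likewise for blue, so P[monochromatic] = 2·(1/2)^15 = 2^{1 − 15} = 1/16384.
By linearity of expectation: E[X] = C(49, 6) · 2^{1 − 15} = 13983816 · 1/16384 = 1747977/2048.
Numerically: E[X] ≈ 853.50439.

E[X] = C(49,6)·2^(1−C(6,2)) = 1747977/2048 ≈ 853.50439.


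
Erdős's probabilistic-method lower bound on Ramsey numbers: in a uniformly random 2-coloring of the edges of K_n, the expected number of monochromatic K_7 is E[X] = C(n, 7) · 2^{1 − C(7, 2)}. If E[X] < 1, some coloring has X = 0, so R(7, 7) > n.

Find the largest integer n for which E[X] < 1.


We need C(n, 7) · 2^{1 − 21} < 1, i.e. C(n, 7) < 2^{21 − 1} = 1048576.
Check values of n near the boundary:
  n = 23: C(23, 7) = 245157; 245157 < 1048576? YES
  n = 24: C(24, 7) = 346104; 346104 < 1048576? YES
  n = 25: C(25, 7) = 480700; 480700 < 1048576? YES
  n = 26: C(26, 7) = 657800; 657800 < 1048576? YES
  n = 27: C(27, 7) = 888030; 888030 < 1048576? YES
  n = 28: C(28, 7) = 1184040; 1184040 < 1048576? NO
  n = 29: C(29, 7) = 1560780; 1560780 < 1048576? NO
The largest n with C(n, 7) < 1048576 is n = 27 (where E[X] = 444015/524288 ≈ 0.847). Hence R(7, 7) > 27, i.e. R(7, 7) ≥ 28.

Largest n = 27; hence R(7, 7) > 27.


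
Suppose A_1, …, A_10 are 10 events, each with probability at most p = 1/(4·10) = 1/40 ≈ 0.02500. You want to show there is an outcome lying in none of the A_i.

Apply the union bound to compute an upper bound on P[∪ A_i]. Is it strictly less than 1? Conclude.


Union bound: P[∪_{i=1}^{10} A_i] ≤ Σ_i P[A_i] ≤ 10·p = 10·(1/40) = 1/4.
Numerically: 1/4 ≈ 0.25000.
Is 1/4 < 1? YES.
Since P[∪ A_i] ≤ 1/4 < 1, the complement has P[∩ A_i^c] ≥ 1 − 1/4 = 3/4 > 0, so some outcome avoids every A_i.

10·p = 1/4 ≈ 0.25000; existence CERTIFIED by the union bound.


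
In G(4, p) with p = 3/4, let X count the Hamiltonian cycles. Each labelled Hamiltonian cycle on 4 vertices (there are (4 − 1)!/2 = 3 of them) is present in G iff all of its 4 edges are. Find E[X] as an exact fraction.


K_4 has (4 − 1)!/2 = 3 labelled Hamiltonian cycles.
For each such Hamiltonian cycle H, let X_H = 1 if all 4 edges of H are present in G. Then P[X_H = 1] = p^{4} = (3/4)^{4} = 81/256.
By linearity of expectation: E[X] = Σ_H E[X_H] = 3 · p^{4} = 3 · 81/256 = 243/256.
Numerically: E[X] ≈ 0.9492.

E[X] = 3 · (3/4)^{4} = 243/256 ≈ 0.9492.


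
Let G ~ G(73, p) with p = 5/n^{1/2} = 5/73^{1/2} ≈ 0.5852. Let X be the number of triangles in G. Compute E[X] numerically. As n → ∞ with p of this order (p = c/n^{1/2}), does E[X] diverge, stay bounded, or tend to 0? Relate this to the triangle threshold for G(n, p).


Number of potential triangles: C(73, 3) = 62196.
Each occurs with probability p³ ≈ (0.5852)³ ≈ 2.004129e-01.
By linearity: E[X] = C(73, 3)·p³ ≈ 62196 · 2.004129e-01 ≈ 12464.8822.
Since α = 1/2 < 1, p = c/n^{1/2} ≫ 1/n is above the triangle threshold p ~ 1/n. Asymptotically E[X] ~ (c³/6)·n^{3(1−α)} = (5³/6)·n^{1.5} → ∞; triangles are abundant w.h.p.

E[X] ≈ 12464.8822; in regime p = Θ(1/n^{1/2}) E[X] diverges (above the triangle threshold p ~ 1/n).


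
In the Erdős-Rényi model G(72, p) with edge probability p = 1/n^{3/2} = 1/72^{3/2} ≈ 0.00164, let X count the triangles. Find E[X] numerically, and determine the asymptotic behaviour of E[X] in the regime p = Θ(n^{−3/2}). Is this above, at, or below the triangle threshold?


Number of potential triangles: C(72, 3) = 59640.
Each occurs with probability p³ ≈ (0.00164)³ ≈ 4.38535e-09.
By linearity: E[X] = C(72, 3)·p³ ≈ 59640 · 4.38535e-09 ≈ 0.000.
Since α = 3/2 > 1, p = c/n^{3/2} = o(1/n) is below the triangle threshold p ~ 1/n. Asymptotically E[X] ~ (c³/6)·n^{3(1−α)} = (1³/6)·n^{-1.5} → 0, so by Markov's inequality G has no triangles w.h.p.

E[X] ≈ 0.000; in regime p = Θ(1/n^{3/2}) E[X] tends to 0 (below the triangle threshold p ~ 1/n).


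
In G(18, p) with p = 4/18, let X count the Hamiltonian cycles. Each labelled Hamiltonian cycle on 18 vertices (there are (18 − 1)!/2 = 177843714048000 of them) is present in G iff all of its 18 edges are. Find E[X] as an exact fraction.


K_18 has (18 − 1)!/2 = 177843714048000 labelled Hamiltonian cycles.
For each such Hamiltonian cycle H, let X_H = 1 if all 18 edges of H are present in G. Then P[X_H = 1] = p^{18} = (2/9)^{18} = 262144/150094635296999121.
Summing the indicators: E[X] = Σ_H E[X_H] = 177843714048000 · p^{18} = 177843714048000 · 262144/150094635296999121 = 63951526166528000/205891132094649.
Numerically: E[X] ≈ 310.6.

E[X] = 177843714048000 · (2/9)^{18} = 63951526166528000/205891132094649 ≈ 310.6.


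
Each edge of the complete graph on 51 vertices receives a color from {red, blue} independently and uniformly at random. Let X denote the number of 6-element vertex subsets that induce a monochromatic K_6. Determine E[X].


Let X = Σ_S X_S over the C(51, 6) = 18009460 subsets S of size 6, where X_S = 1 if the K_6 on S is monochromatic.
For a fixed S, the K_6 on S has C(6, 2) = 15 edges. P[all 15 edges red] = (1/2)^15, and likewise for blue, so P[monochromatic] = 2·(1/2)^15 = 2^{1 − 15} = 1/16384.
By linearity of expectation: E[X] = C(51, 6) · 2^{1 − 15} = 18009460 · 1/16384 = 4502365/4096.
Numerically: E[X] ≈ 1099.210.

E[X] = C(51,6)·2^(1−C(6,2)) = 4502365/4096 ≈ 1099.210.


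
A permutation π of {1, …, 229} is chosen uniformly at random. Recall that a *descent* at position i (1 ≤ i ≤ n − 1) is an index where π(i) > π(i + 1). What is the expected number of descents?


Write X = Σ X_I over i = 1, …, 228, with X_I the indicator of one descent.
There are 228 indicators.
For each fixed i, the pair (π(i), π(i+1)) is a uniformly random ordered pair of distinct values from {1, …, 229}; by symmetry P[π(i) > π(i+1)] = 1/2.
By linearity: E[X] = 228 · (1/2) = (229 − 1) · (1/2) = 114 ≈ 114.000000.

E[X] = 114 = 114.000000.


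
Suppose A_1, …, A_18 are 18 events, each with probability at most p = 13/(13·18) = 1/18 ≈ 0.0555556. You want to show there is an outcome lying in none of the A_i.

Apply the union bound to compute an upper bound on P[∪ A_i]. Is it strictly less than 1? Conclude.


Union bound: P[∪_{i=1}^{18} A_i] ≤ Σ_i P[A_i] ≤ 18·p = 18·(1/18) = 1.
Numerically: 1 ≈ 1.0000000.
Is 1 < 1? NO.
Since the bound 1 is ≥ 1, the union bound is uninformative here; it does NOT by itself certify existence.

18·p = 1 ≈ 1.0000000; existence NOT certified by the union bound.


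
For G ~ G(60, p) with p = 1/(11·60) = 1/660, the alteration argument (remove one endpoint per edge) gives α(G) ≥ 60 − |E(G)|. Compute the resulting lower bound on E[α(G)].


E[|E(G)|] = C(60, 2)·p = 1770 · (1/660) = 59/22.
E[α(G)] ≥ n − E[|E(G)|] = 60 − 59/22 = 1261/22.
Numerically: ≈ 57.318.
(This is only a lower bound; the true E[α(G)] may be larger.)

E[α(G)] ≥ 1261/22 ≈ 57.318.


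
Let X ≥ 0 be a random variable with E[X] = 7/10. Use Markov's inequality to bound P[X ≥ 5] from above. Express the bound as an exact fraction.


μ = E[X] = 7/10, a = 5.
Markov: P[X ≥ 5] ≤ μ/a = (7/10)/5 = 7/50.
Numerically: ≈ 0.14000.
(Since a = 5 > μ = 0.70000, the bound 7/50 is < 1 and informative.)

P[X ≥ 5] ≤ 7/50 ≈ 0.14000.


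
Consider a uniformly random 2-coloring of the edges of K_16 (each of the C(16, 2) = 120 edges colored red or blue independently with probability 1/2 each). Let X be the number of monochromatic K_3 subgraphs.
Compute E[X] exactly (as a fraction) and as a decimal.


Let X = Σ_S X_S over the C(16, 3) = 560 subsets S of size 3, where X_S = 1 if the K_3 on S is monochromatic.
For a fixed S, the K_3 on S has C(3, 2) = 3 edges. P[all 3 edges red] = (1/2)^3, and likewise for blue, so P[monochromatic] = 2·(1/2)^3 = 2^{1 − 3} = 1/4.
By linearity: E[X] = C(16, 3) · 2^{1 − 3} = 560 · 1/4 = 140.
Numerically: E[X] ≈ 140.0000.

E[X] = C(16,3)·2^(1−C(3,2)) = 140 ≈ 140.0000.


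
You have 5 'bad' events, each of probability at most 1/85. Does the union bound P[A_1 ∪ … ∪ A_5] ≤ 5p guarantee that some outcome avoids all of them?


Union bound: P[∪_{i=1}^{5} A_i] ≤ Σ_i P[A_i] ≤ 5·p = 5·(1/85) = 1/17.
Numerically: 1/17 ≈ 0.059.
Is 1/17 < 1? YES.
Since P[∪ A_i] ≤ 1/17 < 1, the complement has P[∩ A_i^c] ≥ 1 − 1/17 = 16/17 > 0, so some outcome avoids every A_i.

5·p = 1/17 ≈ 0.059; existence CERTIFIED by the union bound.


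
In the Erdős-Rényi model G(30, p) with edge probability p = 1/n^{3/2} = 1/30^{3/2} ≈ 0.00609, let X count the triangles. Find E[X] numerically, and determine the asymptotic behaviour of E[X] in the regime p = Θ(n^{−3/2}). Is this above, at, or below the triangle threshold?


Number of potential triangles: C(30, 3) = 4060.
Each occurs with probability p³ ≈ (0.00609)³ ≈ 2.25400e-07.
By linearity: E[X] = C(30, 3)·p³ ≈ 4060 · 2.25400e-07 ≈ 0.001.
Since α = 3/2 > 1, p = c/n^{3/2} = o(1/n) is below the triangle threshold p ~ 1/n. Asymptotically E[X] ~ (c³/6)·n^{3(1−α)} = (1³/6)·n^{-1.5} → 0, so by Markov's inequality G has no triangles w.h.p.

E[X] ≈ 0.001; in regime p = Θ(1/n^{3/2}) E[X] tends to 0 (below the triangle threshold p ~ 1/n).


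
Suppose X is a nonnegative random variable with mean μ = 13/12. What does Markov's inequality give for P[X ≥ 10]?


μ = E[X] = 13/12, a = 10.
Markov: P[X ≥ 10] ≤ μ/a = (13/12)/10 = 13/120.
Numerically: ≈ 0.108.
(Since a = 10 > μ = 1.083, the bound 13/120 is < 1 and informative.)

P[X ≥ 10] ≤ 13/120 ≈ 0.108.


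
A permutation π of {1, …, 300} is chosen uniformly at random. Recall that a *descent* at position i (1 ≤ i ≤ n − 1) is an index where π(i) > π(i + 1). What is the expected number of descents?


Write X = Σ X_I over i = 1, …, 299, with X_I the indicator of one descent.
There are 299 indicators.
For each fixed i, the pair (π(i), π(i+1)) is a uniformly random ordered pair of distinct values from {1, …, 300}; by symmetry P[π(i) > π(i+1)] = 1/2.
By linearity: E[X] = 299 · (1/2) = (300 − 1) · (1/2) = 299/2 ≈ 149.500.

E[X] = 299/2 = 149.500.


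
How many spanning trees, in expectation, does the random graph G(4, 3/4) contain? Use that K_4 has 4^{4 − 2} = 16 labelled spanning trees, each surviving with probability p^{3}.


K_4 has 4^{4 − 2} = 16 labelled spanning trees.
For each such spanning tree H, let X_H = 1 if all 3 edges of H are present in G. Then P[X_H = 1] = p^{3} = (3/4)^{3} = 27/64.
Summing the indicators: E[X] = Σ_H E[X_H] = 16 · p^{3} = 16 · 27/64 = 27/4.
Numerically: E[X] ≈ 6.75.

E[X] = 16 · (3/4)^{3} = 27/4 ≈ 6.75.


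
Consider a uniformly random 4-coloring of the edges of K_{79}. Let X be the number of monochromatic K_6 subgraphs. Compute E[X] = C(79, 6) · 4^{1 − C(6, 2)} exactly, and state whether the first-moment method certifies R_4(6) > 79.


E[X] = C(79, 6) · 4^{1 − 15} = 277962685 · 4^{−14} = 277962685/268435456.
As a reduced fraction: E[X] = 277962685/268435456 ≈ 1.035.
Is E[X] < 1? NO.
Since E[X] ≥ 1, the first-moment bound is inconclusive at n = 79; it does NOT by itself certify R_4(6) > 79.

E[X] = 277962685/268435456 ≈ 1.035; E[X] ≥ 1; first-moment method inconclusive here.


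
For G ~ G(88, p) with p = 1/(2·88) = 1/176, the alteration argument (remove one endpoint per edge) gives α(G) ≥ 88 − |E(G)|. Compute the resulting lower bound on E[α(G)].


E[|E(G)|] = C(88, 2)·p = 3828 · (1/176) = 87/4.
E[α(G)] ≥ n − E[|E(G)|] = 88 − 87/4 = 265/4.
Numerically: ≈ 66.25000.
(This is only a lower bound; the true E[α(G)] may be larger.)

E[α(G)] ≥ 265/4 ≈ 66.25000.


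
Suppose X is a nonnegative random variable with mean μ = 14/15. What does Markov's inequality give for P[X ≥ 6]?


μ = E[X] = 14/15, a = 6.
Markov: P[X ≥ 6] ≤ μ/a = (14/15)/6 = 7/45.
Numerically: ≈ 0.1556.
(Since a = 6 > μ = 0.9333, the bound 7/45 is < 1 and informative.)

P[X ≥ 6] ≤ 7/45 ≈ 0.1556.


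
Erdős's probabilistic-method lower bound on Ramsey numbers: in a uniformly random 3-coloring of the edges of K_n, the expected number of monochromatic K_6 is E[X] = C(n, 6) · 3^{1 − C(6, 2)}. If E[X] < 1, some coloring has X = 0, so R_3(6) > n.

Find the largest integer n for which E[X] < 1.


We need C(n, 6) · 3^{1 − 15} < 1, i.e. C(n, 6) < 3^{15 − 1} = 4782969.
Check values of n near the boundary:
  n = 36: C(36, 6) = 1947792; 1947792 < 4782969? YES
  n = 37: C(37, 6) = 2324784; 2324784 < 4782969? YES
  n = 38: C(38, 6) = 2760681; 2760681 < 4782969? YES
  n = 39: C(39, 6) = 3262623; 3262623 < 4782969? YES
  n = 40: C(40, 6) = 3838380; 3838380 < 4782969? YES
  n = 41: C(41, 6) = 4496388; 4496388 < 4782969? YES
  n = 42: C(42, 6) = 5245786; 5245786 < 4782969? NO
  n = 43: C(43, 6) = 6096454; 6096454 < 4782969? NO
The largest n with C(n, 6) < 4782969 is n = 41 (where E[X] = 1498796/1594323 ≈ 0.940083). Hence R_3(6) > 41, i.e. R_3(6) ≥ 42.

Largest n = 41; hence R_3(6) > 41.


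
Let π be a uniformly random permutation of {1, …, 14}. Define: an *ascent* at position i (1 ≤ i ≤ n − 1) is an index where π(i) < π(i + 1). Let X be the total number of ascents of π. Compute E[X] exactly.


Write X = Σ X_I over i = 1, …, 13, with X_I the indicator of one ascent.
There are 13 indicators.
For each fixed i, the pair (π(i), π(i+1)) is a uniformly random ordered pair of distinct values from {1, …, 14}; by symmetry P[π(i) < π(i+1)] = 1/2.
By linearity: E[X] = 13 · (1/2) = (14 − 1) · (1/2) = 13/2 ≈ 6.500000.

E[X] = 13/2 = 6.500000.


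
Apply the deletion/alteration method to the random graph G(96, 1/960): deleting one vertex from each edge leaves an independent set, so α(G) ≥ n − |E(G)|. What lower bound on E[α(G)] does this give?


E[|E(G)|] = C(96, 2)·p = 4560 · (1/960) = 19/4.
E[α(G)] ≥ n − E[|E(G)|] = 96 − 19/4 = 365/4.
Numerically: ≈ 91.250.
(This is only a lower bound; the true E[α(G)] may be larger.)

E[α(G)] ≥ 365/4 ≈ 91.250.


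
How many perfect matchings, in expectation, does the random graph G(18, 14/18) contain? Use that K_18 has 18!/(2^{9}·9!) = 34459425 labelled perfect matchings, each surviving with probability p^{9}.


K_18 has 18!/(2^{9}·9!) = 34459425 labelled perfect matchings.
For each such perfect matching H, let X_H = 1 if all 9 edges of H are present in G. Then P[X_H = 1] = p^{9} = (7/9)^{9} = 40353607/387420489.
Summing the indicators: E[X] = Σ_H E[X_H] = 34459425 · p^{9} = 34459425 · 40353607/387420489 = 17167433257975/4782969.
Numerically: E[X] ≈ 3.58928e+06.

E[X] = 34459425 · (7/9)^{9} = 17167433257975/4782969 ≈ 3.58928e+06.


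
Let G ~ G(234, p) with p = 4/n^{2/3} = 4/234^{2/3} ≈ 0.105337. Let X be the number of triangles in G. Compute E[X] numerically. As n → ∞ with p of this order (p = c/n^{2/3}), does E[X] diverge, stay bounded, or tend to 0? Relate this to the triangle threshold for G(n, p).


Number of potential triangles: C(234, 3) = 2108184.
Each occurs with probability p³ ≈ (0.105337)³ ≈ 1.16882168e-03.
By linearity: E[X] = C(234, 3)·p³ ≈ 2108184 · 1.16882168e-03 ≈ 2464.091168.
Since α = 2/3 < 1, p = c/n^{2/3} ≫ 1/n is above the triangle threshold p ~ 1/n. Asymptotically E[X] ~ (c³/6)·n^{3(1−α)} = (4³/6)·n^{1} → ∞; triangles are abundant w.h.p.

E[X] ≈ 2464.091168; in regime p = Θ(1/n^{2/3}) E[X] diverges (above the triangle threshold p ~ 1/n).


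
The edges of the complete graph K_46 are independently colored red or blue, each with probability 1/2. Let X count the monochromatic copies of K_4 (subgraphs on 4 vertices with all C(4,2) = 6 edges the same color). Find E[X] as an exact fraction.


Let X = Σ_S X_S over the C(46, 4) = 163185 subsets S of size 4, where X_S = 1 if the K_4 on S is monochromatic.
For a fixed S, the K_4 on S has C(4, 2) = 6 edges. P[all 6 edges red] = (1/2)^6, and likewise for blue, so P[monochromatic] = 2·(1/2)^6 = 2^{1 − 6} = 1/32.
By linearity of expectation: E[X] = C(46, 4) · 2^{1 − 6} = 163185 · 1/32 = 163185/32.
Numerically: E[X] ≈ 5099.5312.

E[X] = C(46,4)·2^(1−C(4,2)) = 163185/32 ≈ 5099.5312.


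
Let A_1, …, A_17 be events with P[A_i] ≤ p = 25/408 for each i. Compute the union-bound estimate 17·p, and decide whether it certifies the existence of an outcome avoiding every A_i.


Union bound: P[∪_{i=1}^{17} A_i] ≤ Σ_i P[A_i] ≤ 17·p = 17·(25/408) = 25/24.
Numerically: 25/24 ≈ 1.0416667.
Is 25/24 < 1? NO.
Since the bound 25/24 is ≥ 1, the union bound is uninformative here; it does NOT by itself certify existence.

17·p = 25/24 ≈ 1.0416667; existence NOT certified by the union bound.


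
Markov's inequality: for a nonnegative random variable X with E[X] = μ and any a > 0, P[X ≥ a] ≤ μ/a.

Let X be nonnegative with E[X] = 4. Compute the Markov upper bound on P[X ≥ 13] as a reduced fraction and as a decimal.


μ = E[X] = 4, a = 13.
Markov: P[X ≥ 13] ≤ μ/a = (4)/13 = 4/13.
Numerically: ≈ 0.3077.
(Since a = 13 > μ = 4.0000, the bound 4/13 is < 1 and informative.)

P[X ≥ 13] ≤ 4/13 ≈ 0.3077.


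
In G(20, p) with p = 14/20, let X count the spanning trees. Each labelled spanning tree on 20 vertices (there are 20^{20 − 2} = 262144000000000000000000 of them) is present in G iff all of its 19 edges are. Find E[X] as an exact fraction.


K_20 has 20^{20 − 2} = 262144000000000000000000 labelled spanning trees.
For each such spanning tree H, let X_H = 1 if all 19 edges of H are present in G. Then P[X_H = 1] = p^{19} = (7/10)^{19} = 11398895185373143/10000000000000000000.
By linearity: E[X] = Σ_H E[X_H] = 262144000000000000000000 · p^{19} = 262144000000000000000000 · 11398895185373143/10000000000000000000 = 1494075989737228599296/5.
Numerically: E[X] ≈ 2.99e+20.

E[X] = 262144000000000000000000 · (7/10)^{19} = 1494075989737228599296/5 ≈ 2.99e+20.


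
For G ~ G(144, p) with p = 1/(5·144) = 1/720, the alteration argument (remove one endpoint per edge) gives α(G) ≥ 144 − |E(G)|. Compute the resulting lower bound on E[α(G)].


E[|E(G)|] = C(144, 2)·p = 10296 · (1/720) = 143/10.
E[α(G)] ≥ n − E[|E(G)|] = 144 − 143/10 = 1297/10.
Numerically: ≈ 129.700000.
(This is only a lower bound; the true E[α(G)] may be larger.)

E[α(G)] ≥ 1297/10 ≈ 129.700000.


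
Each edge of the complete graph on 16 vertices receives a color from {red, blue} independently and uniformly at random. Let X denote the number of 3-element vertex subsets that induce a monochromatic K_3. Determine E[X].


Let X = Σ_S X_S over the C(16, 3) = 560 subsets S of size 3, where X_S = 1 if the K_3 on S is monochromatic.
For a fixed S, the K_3 on S has C(3, 2) = 3 edges. P[all 3 edges red] = (1/2)^3, and likewise for blue, so P[monochromatic] = 2·(1/2)^3 = 2^{1 − 3} = 1/4.
By linearity: E[X] = C(16, 3) · 2^{1 − 3} = 560 · 1/4 = 140.
Numerically: E[X] ≈ 140.00000.

E[X] = C(16,3)·2^(1−C(3,2)) = 140 ≈ 140.00000.


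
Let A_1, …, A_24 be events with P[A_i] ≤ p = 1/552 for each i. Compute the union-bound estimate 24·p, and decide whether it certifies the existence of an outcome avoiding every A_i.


Union bound: P[∪_{i=1}^{24} A_i] ≤ Σ_i P[A_i] ≤ 24·p = 24·(1/552) = 1/23.
Numerically: 1/23 ≈ 0.043.
Is 1/23 < 1? YES.
Since P[∪ A_i] ≤ 1/23 < 1, the complement has P[∩ A_i^c] ≥ 1 − 1/23 = 22/23 > 0, so some outcome avoids every A_i.

24·p = 1/23 ≈ 0.043; existence CERTIFIED by the union bound.


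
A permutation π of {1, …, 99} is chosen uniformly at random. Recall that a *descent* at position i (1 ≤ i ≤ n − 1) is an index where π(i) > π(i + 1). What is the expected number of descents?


Write X = Σ X_I over i = 1, …, 98, with X_I the indicator of one descent.
There are 98 indicators.
For each fixed i, the pair (π(i), π(i+1)) is a uniformly random ordered pair of distinct values from {1, …, 99}; by symmetry P[π(i) > π(i+1)] = 1/2.
By linearity: E[X] = 98 · (1/2) = (99 − 1) · (1/2) = 49 ≈ 49.00000.

E[X] = 49 = 49.00000.


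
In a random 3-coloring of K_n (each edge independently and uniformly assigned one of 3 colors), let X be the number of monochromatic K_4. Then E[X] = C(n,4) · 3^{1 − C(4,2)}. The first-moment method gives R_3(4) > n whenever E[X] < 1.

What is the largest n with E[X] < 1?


We need C(n, 4) · 3^{1 − 6} < 1, i.e. C(n, 4) < 3^{6 − 1} = 243.
Check values of n near the boundary:
  n = 6: C(6, 4) = 15; 15 < 243? YES
  n = 7: C(7, 4) = 35; 35 < 243? YES
  n = 8: C(8, 4) = 70; 70 < 243? YES
  n = 9: C(9, 4) = 126; 126 < 243? YES
  n = 10: C(10, 4) = 210; 210 < 243? YES
  n = 11: C(11, 4) = 330; 330 < 243? NO
  n = 12: C(12, 4) = 495; 495 < 243? NO
The largest n with C(n, 4) < 243 is n = 10 (where E[X] = 70/81 ≈ 0.864198). Hence R_3(4) > 10, i.e. R_3(4) ≥ 11.

Largest n = 10; hence R_3(4) > 10.


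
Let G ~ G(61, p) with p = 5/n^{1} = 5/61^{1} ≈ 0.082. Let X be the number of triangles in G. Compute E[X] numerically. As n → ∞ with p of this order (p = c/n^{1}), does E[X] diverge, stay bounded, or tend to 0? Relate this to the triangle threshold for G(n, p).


Number of potential triangles: C(61, 3) = 35990.
Each occurs with probability p³ ≈ (0.082)³ ≈ 5.50707e-04.
By linearity: E[X] = C(61, 3)·p³ ≈ 35990 · 5.50707e-04 ≈ 19.820.
Here α = 1, so p = 5/n is exactly at the triangle threshold p ~ 1/n. Asymptotically E[X] → c³/6 = 5³/6 = 125/6 ≈ 20.833, a bounded constant. In this regime the triangle count is asymptotically Poisson(c³/6).

E[X] ≈ 19.820; in regime p = Θ(1/n^{1}) E[X] stays bounded (at the triangle threshold p ~ 1/n).


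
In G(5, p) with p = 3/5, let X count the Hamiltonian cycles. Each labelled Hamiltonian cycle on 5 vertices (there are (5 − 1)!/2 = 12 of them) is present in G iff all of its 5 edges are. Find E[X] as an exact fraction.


K_5 has (5 − 1)!/2 = 12 labelled Hamiltonian cycles.
For each such Hamiltonian cycle H, let X_H = 1 if all 5 edges of H are present in G. Then P[X_H = 1] = p^{5} = (3/5)^{5} = 243/3125.
By linearity of expectation: E[X] = Σ_H E[X_H] = 12 · p^{5} = 12 · 243/3125 = 2916/3125.
Numerically: E[X] ≈ 0.9331.

E[X] = 12 · (3/5)^{5} = 2916/3125 ≈ 0.9331.


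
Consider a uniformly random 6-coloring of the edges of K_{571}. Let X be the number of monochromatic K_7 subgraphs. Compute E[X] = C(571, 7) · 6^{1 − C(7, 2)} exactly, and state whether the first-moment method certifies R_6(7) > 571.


E[X] = C(571, 7) · 6^{1 − 21} = 3784329711421830 · 6^{−20} = 3784329711421830/3656158440062976.
As a reduced fraction: E[X] = 70080179841145/67706637778944 ≈ 1.0351.
Is E[X] < 1? NO.
Since E[X] ≥ 1, the first-moment bound is inconclusive at n = 571; it does NOT by itself certify R_6(7) > 571.

E[X] = 70080179841145/67706637778944 ≈ 1.0351; E[X] ≥ 1; first-moment method inconclusive here.


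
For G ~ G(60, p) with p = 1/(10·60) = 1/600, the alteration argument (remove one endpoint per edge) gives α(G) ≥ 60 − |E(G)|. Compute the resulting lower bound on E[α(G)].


E[|E(G)|] = C(60, 2)·p = 1770 · (1/600) = 59/20.
E[α(G)] ≥ n − E[|E(G)|] = 60 − 59/20 = 1141/20.
Numerically: ≈ 57.050.
(This is only a lower bound; the true E[α(G)] may be larger.)

E[α(G)] ≥ 1141/20 ≈ 57.050.


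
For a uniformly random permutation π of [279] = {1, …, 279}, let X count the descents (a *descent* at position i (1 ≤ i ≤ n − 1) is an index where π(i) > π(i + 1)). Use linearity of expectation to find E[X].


Write X = Σ X_I over i = 1, …, 278, with X_I the indicator of one descent.
There are 278 indicators.
For each fixed i, the pair (π(i), π(i+1)) is a uniformly random ordered pair of distinct values from {1, …, 279}; by symmetry P[π(i) > π(i+1)] = 1/2.
By linearity: E[X] = 278 · (1/2) = (279 − 1) · (1/2) = 139 ≈ 139.000.

E[X] = 139 = 139.000.


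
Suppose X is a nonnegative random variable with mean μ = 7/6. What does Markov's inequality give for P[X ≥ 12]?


μ = E[X] = 7/6, a = 12.
Markov: P[X ≥ 12] ≤ μ/a = (7/6)/12 = 7/72.
Numerically: ≈ 0.097222.
(Since a = 12 > μ = 1.166667, the bound 7/72 is < 1 and informative.)

P[X ≥ 12] ≤ 7/72 ≈ 0.097222.


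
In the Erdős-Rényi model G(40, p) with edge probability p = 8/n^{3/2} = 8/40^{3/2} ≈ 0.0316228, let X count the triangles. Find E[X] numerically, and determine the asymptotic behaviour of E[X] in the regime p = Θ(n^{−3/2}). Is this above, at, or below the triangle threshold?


Number of potential triangles: C(40, 3) = 9880.
Each occurs with probability p³ ≈ (0.0316228)³ ≈ 3.16227766e-05.
By linearity: E[X] = C(40, 3)·p³ ≈ 9880 · 3.16227766e-05 ≈ 0.312433.
Since α = 3/2 > 1, p = c/n^{3/2} = o(1/n) is below the triangle threshold p ~ 1/n. Asymptotically E[X] ~ (c³/6)·n^{3(1−α)} = (8³/6)·n^{-1.5} → 0, so by Markov's inequality G has no triangles w.h.p.

E[X] ≈ 0.312433; in regime p = Θ(1/n^{3/2}) E[X] tends to 0 (below the triangle threshold p ~ 1/n).
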